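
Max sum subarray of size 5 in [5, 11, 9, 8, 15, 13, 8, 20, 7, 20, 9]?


[0:5]: 48
[1:6]: 56
[2:7]: 53
[3:8]: 64
[4:9]: 63
[5:10]: 68
[6:11]: 64

Max: 68 at [5:10]


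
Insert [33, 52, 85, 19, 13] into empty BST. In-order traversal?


Insert 33: root
Insert 52: R from 33
Insert 85: R from 33 -> R from 52
Insert 19: L from 33
Insert 13: L from 33 -> L from 19

In-order: [13, 19, 33, 52, 85]


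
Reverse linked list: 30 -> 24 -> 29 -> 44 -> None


Step 1: curr=30, set curr.next=prev(None) | reversed so far: 30
Step 2: curr=24, set curr.next=prev(30) | reversed so far: 24 -> 30
Step 3: curr=29, set curr.next=prev(24) | reversed so far: 29 -> 24 -> 30
Step 4: curr=44, set curr.next=prev(29) | reversed so far: 44 -> 29 -> 24 -> 30

44 -> 29 -> 24 -> 30 -> None


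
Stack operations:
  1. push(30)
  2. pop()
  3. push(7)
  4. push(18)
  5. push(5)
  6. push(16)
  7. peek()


push(30) -> [30]
pop()->30, []
push(7) -> [7]
push(18) -> [7, 18]
push(5) -> [7, 18, 5]
push(16) -> [7, 18, 5, 16]
peek()->16

Final stack: [7, 18, 5, 16]


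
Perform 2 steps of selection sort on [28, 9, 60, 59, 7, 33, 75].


Initial: [28, 9, 60, 59, 7, 33, 75]
Step 1: min=7 at 4
  Swap: [7, 9, 60, 59, 28, 33, 75]
Step 2: min=9 at 1
  Swap: [7, 9, 60, 59, 28, 33, 75]

After 2 steps: [7, 9, 60, 59, 28, 33, 75]


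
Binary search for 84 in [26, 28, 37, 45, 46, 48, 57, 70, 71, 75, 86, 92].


Step 1: lo=0, hi=11, mid=5, val=48
Step 2: lo=6, hi=11, mid=8, val=71
Step 3: lo=9, hi=11, mid=10, val=86
Step 4: lo=9, hi=9, mid=9, val=75

Not found


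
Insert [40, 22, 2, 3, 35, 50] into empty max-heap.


Insert 40: [40]
Insert 22: [40, 22]
Insert 2: [40, 22, 2]
Insert 3: [40, 22, 2, 3]
Insert 35: [40, 35, 2, 3, 22]
Insert 50: [50, 35, 40, 3, 22, 2]

Final heap: [50, 35, 40, 3, 22, 2]


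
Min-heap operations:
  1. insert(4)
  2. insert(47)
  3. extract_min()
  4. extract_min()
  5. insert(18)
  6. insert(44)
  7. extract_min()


insert(4) -> [4]
insert(47) -> [4, 47]
extract_min()->4, [47]
extract_min()->47, []
insert(18) -> [18]
insert(44) -> [18, 44]
extract_min()->18, [44]

Final heap: [44]


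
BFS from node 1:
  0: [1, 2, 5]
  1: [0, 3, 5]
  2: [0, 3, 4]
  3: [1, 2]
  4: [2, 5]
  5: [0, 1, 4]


Visit 1, enqueue [0, 3, 5]
Visit 0, enqueue [2]
Visit 3, enqueue []
Visit 5, enqueue [4]
Visit 2, enqueue []
Visit 4, enqueue []

BFS order: [1, 0, 3, 5, 2, 4]


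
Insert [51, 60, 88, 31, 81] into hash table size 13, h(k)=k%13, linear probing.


Insert 51: h=12 -> slot 12
Insert 60: h=8 -> slot 8
Insert 88: h=10 -> slot 10
Insert 31: h=5 -> slot 5
Insert 81: h=3 -> slot 3

Table: [None, None, None, 81, None, 31, None, None, 60, None, 88, None, 51]


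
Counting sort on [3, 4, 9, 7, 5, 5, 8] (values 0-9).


Input: [3, 4, 9, 7, 5, 5, 8]
Counts: [0, 0, 0, 1, 1, 2, 0, 1, 1, 1]

Sorted: [3, 4, 5, 5, 7, 8, 9]


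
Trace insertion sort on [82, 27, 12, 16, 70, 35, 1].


Initial: [82, 27, 12, 16, 70, 35, 1]
Insert 27: [27, 82, 12, 16, 70, 35, 1]
Insert 12: [12, 27, 82, 16, 70, 35, 1]
Insert 16: [12, 16, 27, 82, 70, 35, 1]
Insert 70: [12, 16, 27, 70, 82, 35, 1]
Insert 35: [12, 16, 27, 35, 70, 82, 1]
Insert 1: [1, 12, 16, 27, 35, 70, 82]

Sorted: [1, 12, 16, 27, 35, 70, 82]


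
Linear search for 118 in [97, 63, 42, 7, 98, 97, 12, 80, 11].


i=0: 97!=118
i=1: 63!=118
i=2: 42!=118
i=3: 7!=118
i=4: 98!=118
i=5: 97!=118
i=6: 12!=118
i=7: 80!=118
i=8: 11!=118

Not found, 9 comps


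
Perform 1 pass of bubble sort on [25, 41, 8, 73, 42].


Initial: [25, 41, 8, 73, 42]
Pass 1: [25, 8, 41, 42, 73] (2 swaps)

After 1 pass: [25, 8, 41, 42, 73]


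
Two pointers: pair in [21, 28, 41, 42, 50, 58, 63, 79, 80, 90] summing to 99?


lo=0(21)+hi=9(90)=111
lo=0(21)+hi=8(80)=101
lo=0(21)+hi=7(79)=100
lo=0(21)+hi=6(63)=84
lo=1(28)+hi=6(63)=91
lo=2(41)+hi=6(63)=104
lo=2(41)+hi=5(58)=99

Yes: 41+58=99


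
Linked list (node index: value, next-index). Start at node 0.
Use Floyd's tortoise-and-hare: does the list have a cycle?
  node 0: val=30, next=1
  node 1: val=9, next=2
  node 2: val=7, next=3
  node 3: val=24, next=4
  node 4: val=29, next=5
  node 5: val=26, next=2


Floyd's tortoise (slow, +1) and hare (fast, +2):
  init: slow=0, fast=0
  step 1: slow=1, fast=2
  step 2: slow=2, fast=4
  step 3: slow=3, fast=2
  step 4: slow=4, fast=4
  slow == fast at node 4: cycle detected

Cycle: yes


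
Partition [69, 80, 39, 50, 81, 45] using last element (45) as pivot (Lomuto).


Pivot: 45
  39 <= 45: swap -> [39, 80, 69, 50, 81, 45]
Place pivot at 1: [39, 45, 69, 50, 81, 80]

Partitioned: [39, 45, 69, 50, 81, 80]


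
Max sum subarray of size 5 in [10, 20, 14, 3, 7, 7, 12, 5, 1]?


[0:5]: 54
[1:6]: 51
[2:7]: 43
[3:8]: 34
[4:9]: 32

Max: 54 at [0:5]


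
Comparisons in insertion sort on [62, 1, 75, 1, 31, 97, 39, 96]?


Algorithm: insertion sort
Input: [62, 1, 75, 1, 31, 97, 39, 96]
Sorted: [1, 1, 31, 39, 62, 75, 96, 97]

15


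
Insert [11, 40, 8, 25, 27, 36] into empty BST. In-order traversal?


Insert 11: root
Insert 40: R from 11
Insert 8: L from 11
Insert 25: R from 11 -> L from 40
Insert 27: R from 11 -> L from 40 -> R from 25
Insert 36: R from 11 -> L from 40 -> R from 25 -> R from 27

In-order: [8, 11, 25, 27, 36, 40]


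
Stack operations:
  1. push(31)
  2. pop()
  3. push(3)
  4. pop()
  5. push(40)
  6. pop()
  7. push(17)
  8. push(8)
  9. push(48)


push(31) -> [31]
pop()->31, []
push(3) -> [3]
pop()->3, []
push(40) -> [40]
pop()->40, []
push(17) -> [17]
push(8) -> [17, 8]
push(48) -> [17, 8, 48]

Final stack: [17, 8, 48]


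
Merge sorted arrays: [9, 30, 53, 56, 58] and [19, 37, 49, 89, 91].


Take 9 from A
Take 19 from B
Take 30 from A
Take 37 from B
Take 49 from B
Take 53 from A
Take 56 from A
Take 58 from A

Merged: [9, 19, 30, 37, 49, 53, 56, 58, 89, 91]


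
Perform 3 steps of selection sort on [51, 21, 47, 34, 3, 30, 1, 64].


Initial: [51, 21, 47, 34, 3, 30, 1, 64]
Step 1: min=1 at 6
  Swap: [1, 21, 47, 34, 3, 30, 51, 64]
Step 2: min=3 at 4
  Swap: [1, 3, 47, 34, 21, 30, 51, 64]
Step 3: min=21 at 4
  Swap: [1, 3, 21, 34, 47, 30, 51, 64]

After 3 steps: [1, 3, 21, 34, 47, 30, 51, 64]


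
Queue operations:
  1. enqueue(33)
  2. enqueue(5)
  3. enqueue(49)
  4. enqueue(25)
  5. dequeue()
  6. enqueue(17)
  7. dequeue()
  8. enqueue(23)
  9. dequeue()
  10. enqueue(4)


enqueue(33) -> [33]
enqueue(5) -> [33, 5]
enqueue(49) -> [33, 5, 49]
enqueue(25) -> [33, 5, 49, 25]
dequeue()->33, [5, 49, 25]
enqueue(17) -> [5, 49, 25, 17]
dequeue()->5, [49, 25, 17]
enqueue(23) -> [49, 25, 17, 23]
dequeue()->49, [25, 17, 23]
enqueue(4) -> [25, 17, 23, 4]

Final queue: [25, 17, 23, 4]


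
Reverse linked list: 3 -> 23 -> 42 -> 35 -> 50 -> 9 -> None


Step 1: curr=3, set curr.next=prev(None) | reversed so far: 3
Step 2: curr=23, set curr.next=prev(3) | reversed so far: 23 -> 3
Step 3: curr=42, set curr.next=prev(23) | reversed so far: 42 -> 23 -> 3
Step 4: curr=35, set curr.next=prev(42) | reversed so far: 35 -> 42 -> 23 -> 3
Step 5: curr=50, set curr.next=prev(35) | reversed so far: 50 -> 35 -> 42 -> 23 -> 3
Step 6: curr=9, set curr.next=prev(50) | reversed so far: 9 -> 50 -> 35 -> 42 -> 23 -> 3

9 -> 50 -> 35 -> 42 -> 23 -> 3 -> None


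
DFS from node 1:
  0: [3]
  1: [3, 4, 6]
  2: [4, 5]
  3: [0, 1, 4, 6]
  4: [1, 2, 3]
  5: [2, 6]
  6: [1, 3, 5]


Visit 1, push [6, 4, 3]
Visit 3, push [6, 4, 0]
Visit 0, push []
Visit 4, push [2]
Visit 2, push [5]
Visit 5, push [6]
Visit 6, push []

DFS order: [1, 3, 0, 4, 2, 5, 6]


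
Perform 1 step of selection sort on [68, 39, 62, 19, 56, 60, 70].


Initial: [68, 39, 62, 19, 56, 60, 70]
Step 1: min=19 at 3
  Swap: [19, 39, 62, 68, 56, 60, 70]

After 1 step: [19, 39, 62, 68, 56, 60, 70]


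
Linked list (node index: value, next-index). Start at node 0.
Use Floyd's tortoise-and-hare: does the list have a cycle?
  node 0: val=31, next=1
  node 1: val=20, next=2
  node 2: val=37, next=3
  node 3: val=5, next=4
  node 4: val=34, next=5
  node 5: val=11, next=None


Floyd's tortoise (slow, +1) and hare (fast, +2):
  init: slow=0, fast=0
  step 1: slow=1, fast=2
  step 2: slow=2, fast=4
  step 3: fast 4->5->None, no cycle

Cycle: no


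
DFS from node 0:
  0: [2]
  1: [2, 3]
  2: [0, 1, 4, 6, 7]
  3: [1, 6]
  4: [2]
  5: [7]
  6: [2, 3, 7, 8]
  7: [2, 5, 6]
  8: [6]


Visit 0, push [2]
Visit 2, push [7, 6, 4, 1]
Visit 1, push [3]
Visit 3, push [6]
Visit 6, push [8, 7]
Visit 7, push [5]
Visit 5, push []
Visit 8, push []
Visit 4, push []

DFS order: [0, 2, 1, 3, 6, 7, 5, 8, 4]


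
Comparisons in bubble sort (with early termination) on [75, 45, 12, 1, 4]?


Algorithm: bubble sort (with early termination)
Input: [75, 45, 12, 1, 4]
Sorted: [1, 4, 12, 45, 75]

10


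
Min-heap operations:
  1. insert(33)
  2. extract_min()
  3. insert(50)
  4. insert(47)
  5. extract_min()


insert(33) -> [33]
extract_min()->33, []
insert(50) -> [50]
insert(47) -> [47, 50]
extract_min()->47, [50]

Final heap: [50]


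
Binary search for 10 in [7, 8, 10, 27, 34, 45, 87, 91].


Step 1: lo=0, hi=7, mid=3, val=27
Step 2: lo=0, hi=2, mid=1, val=8
Step 3: lo=2, hi=2, mid=2, val=10

Found at index 2


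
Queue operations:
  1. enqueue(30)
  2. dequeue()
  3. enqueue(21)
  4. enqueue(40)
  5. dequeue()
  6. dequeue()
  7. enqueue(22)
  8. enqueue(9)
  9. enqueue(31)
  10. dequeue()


enqueue(30) -> [30]
dequeue()->30, []
enqueue(21) -> [21]
enqueue(40) -> [21, 40]
dequeue()->21, [40]
dequeue()->40, []
enqueue(22) -> [22]
enqueue(9) -> [22, 9]
enqueue(31) -> [22, 9, 31]
dequeue()->22, [9, 31]

Final queue: [9, 31]


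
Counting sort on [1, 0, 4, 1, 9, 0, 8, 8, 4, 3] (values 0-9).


Input: [1, 0, 4, 1, 9, 0, 8, 8, 4, 3]
Counts: [2, 2, 0, 1, 2, 0, 0, 0, 2, 1]

Sorted: [0, 0, 1, 1, 3, 4, 4, 8, 8, 9]


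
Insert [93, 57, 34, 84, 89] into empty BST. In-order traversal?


Insert 93: root
Insert 57: L from 93
Insert 34: L from 93 -> L from 57
Insert 84: L from 93 -> R from 57
Insert 89: L from 93 -> R from 57 -> R from 84

In-order: [34, 57, 84, 89, 93]


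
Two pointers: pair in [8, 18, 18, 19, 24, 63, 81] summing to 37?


lo=0(8)+hi=6(81)=89
lo=0(8)+hi=5(63)=71
lo=0(8)+hi=4(24)=32
lo=1(18)+hi=4(24)=42
lo=1(18)+hi=3(19)=37

Yes: 18+19=37


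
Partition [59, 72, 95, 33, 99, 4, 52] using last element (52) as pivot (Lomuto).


Pivot: 52
  33 <= 52: swap -> [33, 72, 95, 59, 99, 4, 52]
  4 <= 52: swap -> [33, 4, 95, 59, 99, 72, 52]
Place pivot at 2: [33, 4, 52, 59, 99, 72, 95]

Partitioned: [33, 4, 52, 59, 99, 72, 95]


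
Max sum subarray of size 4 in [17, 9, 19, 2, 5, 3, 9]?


[0:4]: 47
[1:5]: 35
[2:6]: 29
[3:7]: 19

Max: 47 at [0:4]


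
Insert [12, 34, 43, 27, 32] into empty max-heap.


Insert 12: [12]
Insert 34: [34, 12]
Insert 43: [43, 12, 34]
Insert 27: [43, 27, 34, 12]
Insert 32: [43, 32, 34, 12, 27]

Final heap: [43, 32, 34, 12, 27]


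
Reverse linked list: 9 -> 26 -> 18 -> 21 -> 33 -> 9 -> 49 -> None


Step 1: curr=9, set curr.next=prev(None) | reversed so far: 9
Step 2: curr=26, set curr.next=prev(9) | reversed so far: 26 -> 9
Step 3: curr=18, set curr.next=prev(26) | reversed so far: 18 -> 26 -> 9
Step 4: curr=21, set curr.next=prev(18) | reversed so far: 21 -> 18 -> 26 -> 9
Step 5: curr=33, set curr.next=prev(21) | reversed so far: 33 -> 21 -> 18 -> 26 -> 9
Step 6: curr=9, set curr.next=prev(33) | reversed so far: 9 -> 33 -> 21 -> 18 -> 26 -> 9
Step 7: curr=49, set curr.next=prev(9) | reversed so far: 49 -> 9 -> 33 -> 21 -> 18 -> 26 -> 9

49 -> 9 -> 33 -> 21 -> 18 -> 26 -> 9 -> None


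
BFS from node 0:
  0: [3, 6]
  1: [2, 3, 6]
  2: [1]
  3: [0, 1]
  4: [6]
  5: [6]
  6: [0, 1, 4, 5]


Visit 0, enqueue [3, 6]
Visit 3, enqueue [1]
Visit 6, enqueue [4, 5]
Visit 1, enqueue [2]
Visit 4, enqueue []
Visit 5, enqueue []
Visit 2, enqueue []

BFS order: [0, 3, 6, 1, 4, 5, 2]


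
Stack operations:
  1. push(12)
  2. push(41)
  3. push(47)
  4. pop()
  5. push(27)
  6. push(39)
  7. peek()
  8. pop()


push(12) -> [12]
push(41) -> [12, 41]
push(47) -> [12, 41, 47]
pop()->47, [12, 41]
push(27) -> [12, 41, 27]
push(39) -> [12, 41, 27, 39]
peek()->39
pop()->39, [12, 41, 27]

Final stack: [12, 41, 27]


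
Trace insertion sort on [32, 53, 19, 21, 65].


Initial: [32, 53, 19, 21, 65]
Insert 53: [32, 53, 19, 21, 65]
Insert 19: [19, 32, 53, 21, 65]
Insert 21: [19, 21, 32, 53, 65]
Insert 65: [19, 21, 32, 53, 65]

Sorted: [19, 21, 32, 53, 65]


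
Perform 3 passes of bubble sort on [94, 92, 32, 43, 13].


Initial: [94, 92, 32, 43, 13]
Pass 1: [92, 32, 43, 13, 94] (4 swaps)
Pass 2: [32, 43, 13, 92, 94] (3 swaps)
Pass 3: [32, 13, 43, 92, 94] (1 swaps)

After 3 passes: [32, 13, 43, 92, 94]


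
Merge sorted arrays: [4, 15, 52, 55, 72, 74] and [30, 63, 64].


Take 4 from A
Take 15 from A
Take 30 from B
Take 52 from A
Take 55 from A
Take 63 from B
Take 64 from B

Merged: [4, 15, 30, 52, 55, 63, 64, 72, 74]


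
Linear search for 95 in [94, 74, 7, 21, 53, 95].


i=0: 94!=95
i=1: 74!=95
i=2: 7!=95
i=3: 21!=95
i=4: 53!=95
i=5: 95==95 found!

Found at 5, 6 comps


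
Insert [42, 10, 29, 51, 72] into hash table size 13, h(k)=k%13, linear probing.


Insert 42: h=3 -> slot 3
Insert 10: h=10 -> slot 10
Insert 29: h=3, 1 probes -> slot 4
Insert 51: h=12 -> slot 12
Insert 72: h=7 -> slot 7

Table: [None, None, None, 42, 29, None, None, 72, None, None, 10, None, 51]


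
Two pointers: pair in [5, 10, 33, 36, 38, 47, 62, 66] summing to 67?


lo=0(5)+hi=7(66)=71
lo=0(5)+hi=6(62)=67

Yes: 5+62=67


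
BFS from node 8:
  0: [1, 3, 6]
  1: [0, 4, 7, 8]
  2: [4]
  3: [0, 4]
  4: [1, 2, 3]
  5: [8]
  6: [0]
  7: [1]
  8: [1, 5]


Visit 8, enqueue [1, 5]
Visit 1, enqueue [0, 4, 7]
Visit 5, enqueue []
Visit 0, enqueue [3, 6]
Visit 4, enqueue [2]
Visit 7, enqueue []
Visit 3, enqueue []
Visit 6, enqueue []
Visit 2, enqueue []

BFS order: [8, 1, 5, 0, 4, 7, 3, 6, 2]


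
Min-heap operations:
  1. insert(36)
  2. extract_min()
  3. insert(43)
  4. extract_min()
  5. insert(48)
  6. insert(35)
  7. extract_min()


insert(36) -> [36]
extract_min()->36, []
insert(43) -> [43]
extract_min()->43, []
insert(48) -> [48]
insert(35) -> [35, 48]
extract_min()->35, [48]

Final heap: [48]


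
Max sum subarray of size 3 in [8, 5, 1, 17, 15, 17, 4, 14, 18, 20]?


[0:3]: 14
[1:4]: 23
[2:5]: 33
[3:6]: 49
[4:7]: 36
[5:8]: 35
[6:9]: 36
[7:10]: 52

Max: 52 at [7:10]


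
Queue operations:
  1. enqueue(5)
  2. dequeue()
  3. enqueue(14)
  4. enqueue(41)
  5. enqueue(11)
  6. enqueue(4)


enqueue(5) -> [5]
dequeue()->5, []
enqueue(14) -> [14]
enqueue(41) -> [14, 41]
enqueue(11) -> [14, 41, 11]
enqueue(4) -> [14, 41, 11, 4]

Final queue: [14, 41, 11, 4]


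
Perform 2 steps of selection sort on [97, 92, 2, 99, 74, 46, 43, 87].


Initial: [97, 92, 2, 99, 74, 46, 43, 87]
Step 1: min=2 at 2
  Swap: [2, 92, 97, 99, 74, 46, 43, 87]
Step 2: min=43 at 6
  Swap: [2, 43, 97, 99, 74, 46, 92, 87]

After 2 steps: [2, 43, 97, 99, 74, 46, 92, 87]


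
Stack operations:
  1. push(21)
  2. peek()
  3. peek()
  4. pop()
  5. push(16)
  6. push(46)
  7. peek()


push(21) -> [21]
peek()->21
peek()->21
pop()->21, []
push(16) -> [16]
push(46) -> [16, 46]
peek()->46

Final stack: [16, 46]


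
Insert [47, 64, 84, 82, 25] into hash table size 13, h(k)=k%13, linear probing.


Insert 47: h=8 -> slot 8
Insert 64: h=12 -> slot 12
Insert 84: h=6 -> slot 6
Insert 82: h=4 -> slot 4
Insert 25: h=12, 1 probes -> slot 0

Table: [25, None, None, None, 82, None, 84, None, 47, None, None, None, 64]


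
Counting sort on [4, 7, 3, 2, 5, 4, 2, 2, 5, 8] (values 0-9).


Input: [4, 7, 3, 2, 5, 4, 2, 2, 5, 8]
Counts: [0, 0, 3, 1, 2, 2, 0, 1, 1, 0]

Sorted: [2, 2, 2, 3, 4, 4, 5, 5, 7, 8]


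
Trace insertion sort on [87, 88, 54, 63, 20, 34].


Initial: [87, 88, 54, 63, 20, 34]
Insert 88: [87, 88, 54, 63, 20, 34]
Insert 54: [54, 87, 88, 63, 20, 34]
Insert 63: [54, 63, 87, 88, 20, 34]
Insert 20: [20, 54, 63, 87, 88, 34]
Insert 34: [20, 34, 54, 63, 87, 88]

Sorted: [20, 34, 54, 63, 87, 88]


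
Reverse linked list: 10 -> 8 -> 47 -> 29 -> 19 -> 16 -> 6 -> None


Step 1: curr=10, set curr.next=prev(None) | reversed so far: 10
Step 2: curr=8, set curr.next=prev(10) | reversed so far: 8 -> 10
Step 3: curr=47, set curr.next=prev(8) | reversed so far: 47 -> 8 -> 10
Step 4: curr=29, set curr.next=prev(47) | reversed so far: 29 -> 47 -> 8 -> 10
Step 5: curr=19, set curr.next=prev(29) | reversed so far: 19 -> 29 -> 47 -> 8 -> 10
Step 6: curr=16, set curr.next=prev(19) | reversed so far: 16 -> 19 -> 29 -> 47 -> 8 -> 10
Step 7: curr=6, set curr.next=prev(16) | reversed so far: 6 -> 16 -> 19 -> 29 -> 47 -> 8 -> 10

6 -> 16 -> 19 -> 29 -> 47 -> 8 -> 10 -> None


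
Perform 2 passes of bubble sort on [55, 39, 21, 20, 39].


Initial: [55, 39, 21, 20, 39]
Pass 1: [39, 21, 20, 39, 55] (4 swaps)
Pass 2: [21, 20, 39, 39, 55] (2 swaps)

After 2 passes: [21, 20, 39, 39, 55]


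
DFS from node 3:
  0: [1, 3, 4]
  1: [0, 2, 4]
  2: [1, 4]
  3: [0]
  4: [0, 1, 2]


Visit 3, push [0]
Visit 0, push [4, 1]
Visit 1, push [4, 2]
Visit 2, push [4]
Visit 4, push []

DFS order: [3, 0, 1, 2, 4]


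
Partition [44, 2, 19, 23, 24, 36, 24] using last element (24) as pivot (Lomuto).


Pivot: 24
  2 <= 24: swap -> [2, 44, 19, 23, 24, 36, 24]
  19 <= 24: swap -> [2, 19, 44, 23, 24, 36, 24]
  23 <= 24: swap -> [2, 19, 23, 44, 24, 36, 24]
  24 <= 24: swap -> [2, 19, 23, 24, 44, 36, 24]
Place pivot at 4: [2, 19, 23, 24, 24, 36, 44]

Partitioned: [2, 19, 23, 24, 24, 36, 44]


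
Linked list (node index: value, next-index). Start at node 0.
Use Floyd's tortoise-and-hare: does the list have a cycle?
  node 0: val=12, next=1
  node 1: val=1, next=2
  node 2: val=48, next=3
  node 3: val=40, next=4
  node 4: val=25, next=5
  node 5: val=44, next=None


Floyd's tortoise (slow, +1) and hare (fast, +2):
  init: slow=0, fast=0
  step 1: slow=1, fast=2
  step 2: slow=2, fast=4
  step 3: fast 4->5->None, no cycle

Cycle: no


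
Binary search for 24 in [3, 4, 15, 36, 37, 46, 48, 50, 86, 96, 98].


Step 1: lo=0, hi=10, mid=5, val=46
Step 2: lo=0, hi=4, mid=2, val=15
Step 3: lo=3, hi=4, mid=3, val=36

Not found


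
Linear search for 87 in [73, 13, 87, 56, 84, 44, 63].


i=0: 73!=87
i=1: 13!=87
i=2: 87==87 found!

Found at 2, 3 comps


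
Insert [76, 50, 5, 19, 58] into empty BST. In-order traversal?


Insert 76: root
Insert 50: L from 76
Insert 5: L from 76 -> L from 50
Insert 19: L from 76 -> L from 50 -> R from 5
Insert 58: L from 76 -> R from 50

In-order: [5, 19, 50, 58, 76]


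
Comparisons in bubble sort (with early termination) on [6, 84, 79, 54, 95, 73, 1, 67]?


Algorithm: bubble sort (with early termination)
Input: [6, 84, 79, 54, 95, 73, 1, 67]
Sorted: [1, 6, 54, 67, 73, 79, 84, 95]

28


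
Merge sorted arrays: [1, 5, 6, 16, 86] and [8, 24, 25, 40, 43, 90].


Take 1 from A
Take 5 from A
Take 6 from A
Take 8 from B
Take 16 from A
Take 24 from B
Take 25 from B
Take 40 from B
Take 43 from B
Take 86 from A

Merged: [1, 5, 6, 8, 16, 24, 25, 40, 43, 86, 90]


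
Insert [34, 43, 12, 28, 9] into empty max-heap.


Insert 34: [34]
Insert 43: [43, 34]
Insert 12: [43, 34, 12]
Insert 28: [43, 34, 12, 28]
Insert 9: [43, 34, 12, 28, 9]

Final heap: [43, 34, 12, 28, 9]


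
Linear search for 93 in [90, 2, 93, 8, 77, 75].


i=0: 90!=93
i=1: 2!=93
i=2: 93==93 found!

Found at 2, 3 comps


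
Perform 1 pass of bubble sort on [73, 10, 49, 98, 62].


Initial: [73, 10, 49, 98, 62]
Pass 1: [10, 49, 73, 62, 98] (3 swaps)

After 1 pass: [10, 49, 73, 62, 98]


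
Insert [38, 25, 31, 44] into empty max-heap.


Insert 38: [38]
Insert 25: [38, 25]
Insert 31: [38, 25, 31]
Insert 44: [44, 38, 31, 25]

Final heap: [44, 38, 31, 25]


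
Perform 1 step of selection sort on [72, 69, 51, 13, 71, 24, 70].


Initial: [72, 69, 51, 13, 71, 24, 70]
Step 1: min=13 at 3
  Swap: [13, 69, 51, 72, 71, 24, 70]

After 1 step: [13, 69, 51, 72, 71, 24, 70]


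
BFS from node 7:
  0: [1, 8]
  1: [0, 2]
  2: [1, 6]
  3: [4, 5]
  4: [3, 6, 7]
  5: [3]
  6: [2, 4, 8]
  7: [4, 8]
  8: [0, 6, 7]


Visit 7, enqueue [4, 8]
Visit 4, enqueue [3, 6]
Visit 8, enqueue [0]
Visit 3, enqueue [5]
Visit 6, enqueue [2]
Visit 0, enqueue [1]
Visit 5, enqueue []
Visit 2, enqueue []
Visit 1, enqueue []

BFS order: [7, 4, 8, 3, 6, 0, 5, 2, 1]


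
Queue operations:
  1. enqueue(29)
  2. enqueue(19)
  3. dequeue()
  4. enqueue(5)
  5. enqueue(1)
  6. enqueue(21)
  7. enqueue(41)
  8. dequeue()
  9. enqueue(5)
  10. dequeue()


enqueue(29) -> [29]
enqueue(19) -> [29, 19]
dequeue()->29, [19]
enqueue(5) -> [19, 5]
enqueue(1) -> [19, 5, 1]
enqueue(21) -> [19, 5, 1, 21]
enqueue(41) -> [19, 5, 1, 21, 41]
dequeue()->19, [5, 1, 21, 41]
enqueue(5) -> [5, 1, 21, 41, 5]
dequeue()->5, [1, 21, 41, 5]

Final queue: [1, 21, 41, 5]


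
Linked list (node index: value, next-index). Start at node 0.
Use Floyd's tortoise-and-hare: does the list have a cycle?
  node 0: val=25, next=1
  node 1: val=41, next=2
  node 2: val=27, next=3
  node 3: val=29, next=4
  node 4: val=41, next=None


Floyd's tortoise (slow, +1) and hare (fast, +2):
  init: slow=0, fast=0
  step 1: slow=1, fast=2
  step 2: slow=2, fast=4
  step 3: fast -> None, no cycle

Cycle: no


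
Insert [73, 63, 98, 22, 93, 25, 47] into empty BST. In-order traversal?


Insert 73: root
Insert 63: L from 73
Insert 98: R from 73
Insert 22: L from 73 -> L from 63
Insert 93: R from 73 -> L from 98
Insert 25: L from 73 -> L from 63 -> R from 22
Insert 47: L from 73 -> L from 63 -> R from 22 -> R from 25

In-order: [22, 25, 47, 63, 73, 93, 98]


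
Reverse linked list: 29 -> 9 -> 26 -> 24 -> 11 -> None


Step 1: curr=29, set curr.next=prev(None) | reversed so far: 29
Step 2: curr=9, set curr.next=prev(29) | reversed so far: 9 -> 29
Step 3: curr=26, set curr.next=prev(9) | reversed so far: 26 -> 9 -> 29
Step 4: curr=24, set curr.next=prev(26) | reversed so far: 24 -> 26 -> 9 -> 29
Step 5: curr=11, set curr.next=prev(24) | reversed so far: 11 -> 24 -> 26 -> 9 -> 29

11 -> 24 -> 26 -> 9 -> 29 -> None


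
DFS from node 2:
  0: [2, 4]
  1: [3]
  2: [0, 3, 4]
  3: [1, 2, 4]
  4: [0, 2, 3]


Visit 2, push [4, 3, 0]
Visit 0, push [4]
Visit 4, push [3]
Visit 3, push [1]
Visit 1, push []

DFS order: [2, 0, 4, 3, 1]


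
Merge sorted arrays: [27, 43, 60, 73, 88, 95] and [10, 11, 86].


Take 10 from B
Take 11 from B
Take 27 from A
Take 43 from A
Take 60 from A
Take 73 from A
Take 86 from B

Merged: [10, 11, 27, 43, 60, 73, 86, 88, 95]


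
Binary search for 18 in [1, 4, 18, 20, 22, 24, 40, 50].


Step 1: lo=0, hi=7, mid=3, val=20
Step 2: lo=0, hi=2, mid=1, val=4
Step 3: lo=2, hi=2, mid=2, val=18

Found at index 2


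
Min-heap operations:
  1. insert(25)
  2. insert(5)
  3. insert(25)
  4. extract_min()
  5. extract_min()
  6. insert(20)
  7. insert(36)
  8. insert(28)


insert(25) -> [25]
insert(5) -> [5, 25]
insert(25) -> [5, 25, 25]
extract_min()->5, [25, 25]
extract_min()->25, [25]
insert(20) -> [20, 25]
insert(36) -> [20, 25, 36]
insert(28) -> [20, 25, 36, 28]

Final heap: [20, 25, 36, 28]


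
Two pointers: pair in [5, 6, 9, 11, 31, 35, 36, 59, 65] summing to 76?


lo=0(5)+hi=8(65)=70
lo=1(6)+hi=8(65)=71
lo=2(9)+hi=8(65)=74
lo=3(11)+hi=8(65)=76

Yes: 11+65=76


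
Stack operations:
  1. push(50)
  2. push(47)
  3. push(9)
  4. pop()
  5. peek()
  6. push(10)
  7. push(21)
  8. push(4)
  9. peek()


push(50) -> [50]
push(47) -> [50, 47]
push(9) -> [50, 47, 9]
pop()->9, [50, 47]
peek()->47
push(10) -> [50, 47, 10]
push(21) -> [50, 47, 10, 21]
push(4) -> [50, 47, 10, 21, 4]
peek()->4

Final stack: [50, 47, 10, 21, 4]


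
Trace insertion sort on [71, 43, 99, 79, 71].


Initial: [71, 43, 99, 79, 71]
Insert 43: [43, 71, 99, 79, 71]
Insert 99: [43, 71, 99, 79, 71]
Insert 79: [43, 71, 79, 99, 71]
Insert 71: [43, 71, 71, 79, 99]

Sorted: [43, 71, 71, 79, 99]


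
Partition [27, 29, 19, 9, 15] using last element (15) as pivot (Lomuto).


Pivot: 15
  9 <= 15: swap -> [9, 29, 19, 27, 15]
Place pivot at 1: [9, 15, 19, 27, 29]

Partitioned: [9, 15, 19, 27, 29]


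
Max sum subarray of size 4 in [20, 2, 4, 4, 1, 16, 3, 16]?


[0:4]: 30
[1:5]: 11
[2:6]: 25
[3:7]: 24
[4:8]: 36

Max: 36 at [4:8]


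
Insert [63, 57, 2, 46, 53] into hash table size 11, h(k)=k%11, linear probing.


Insert 63: h=8 -> slot 8
Insert 57: h=2 -> slot 2
Insert 2: h=2, 1 probes -> slot 3
Insert 46: h=2, 2 probes -> slot 4
Insert 53: h=9 -> slot 9

Table: [None, None, 57, 2, 46, None, None, None, 63, 53, None]


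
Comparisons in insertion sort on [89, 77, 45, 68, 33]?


Algorithm: insertion sort
Input: [89, 77, 45, 68, 33]
Sorted: [33, 45, 68, 77, 89]

10


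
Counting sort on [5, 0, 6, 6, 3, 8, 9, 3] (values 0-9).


Input: [5, 0, 6, 6, 3, 8, 9, 3]
Counts: [1, 0, 0, 2, 0, 1, 2, 0, 1, 1]

Sorted: [0, 3, 3, 5, 6, 6, 8, 9]


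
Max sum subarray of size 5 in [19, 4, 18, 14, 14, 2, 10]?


[0:5]: 69
[1:6]: 52
[2:7]: 58

Max: 69 at [0:5]


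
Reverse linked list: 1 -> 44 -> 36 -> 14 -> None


Step 1: curr=1, set curr.next=prev(None) | reversed so far: 1
Step 2: curr=44, set curr.next=prev(1) | reversed so far: 44 -> 1
Step 3: curr=36, set curr.next=prev(44) | reversed so far: 36 -> 44 -> 1
Step 4: curr=14, set curr.next=prev(36) | reversed so far: 14 -> 36 -> 44 -> 1

14 -> 36 -> 44 -> 1 -> None


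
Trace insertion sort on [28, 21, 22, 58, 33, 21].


Initial: [28, 21, 22, 58, 33, 21]
Insert 21: [21, 28, 22, 58, 33, 21]
Insert 22: [21, 22, 28, 58, 33, 21]
Insert 58: [21, 22, 28, 58, 33, 21]
Insert 33: [21, 22, 28, 33, 58, 21]
Insert 21: [21, 21, 22, 28, 33, 58]

Sorted: [21, 21, 22, 28, 33, 58]


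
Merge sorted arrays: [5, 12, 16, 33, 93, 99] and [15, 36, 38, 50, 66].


Take 5 from A
Take 12 from A
Take 15 from B
Take 16 from A
Take 33 from A
Take 36 from B
Take 38 from B
Take 50 from B
Take 66 from B

Merged: [5, 12, 15, 16, 33, 36, 38, 50, 66, 93, 99]


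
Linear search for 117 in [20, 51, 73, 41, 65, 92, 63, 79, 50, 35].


i=0: 20!=117
i=1: 51!=117
i=2: 73!=117
i=3: 41!=117
i=4: 65!=117
i=5: 92!=117
i=6: 63!=117
i=7: 79!=117
i=8: 50!=117
i=9: 35!=117

Not found, 10 comps


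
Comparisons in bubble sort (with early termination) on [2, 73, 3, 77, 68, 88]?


Algorithm: bubble sort (with early termination)
Input: [2, 73, 3, 77, 68, 88]
Sorted: [2, 3, 68, 73, 77, 88]

12


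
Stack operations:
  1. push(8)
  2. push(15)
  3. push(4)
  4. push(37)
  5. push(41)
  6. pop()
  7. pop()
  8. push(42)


push(8) -> [8]
push(15) -> [8, 15]
push(4) -> [8, 15, 4]
push(37) -> [8, 15, 4, 37]
push(41) -> [8, 15, 4, 37, 41]
pop()->41, [8, 15, 4, 37]
pop()->37, [8, 15, 4]
push(42) -> [8, 15, 4, 42]

Final stack: [8, 15, 4, 42]


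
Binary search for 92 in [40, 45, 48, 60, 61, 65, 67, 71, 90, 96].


Step 1: lo=0, hi=9, mid=4, val=61
Step 2: lo=5, hi=9, mid=7, val=71
Step 3: lo=8, hi=9, mid=8, val=90
Step 4: lo=9, hi=9, mid=9, val=96

Not found


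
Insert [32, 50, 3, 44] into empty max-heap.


Insert 32: [32]
Insert 50: [50, 32]
Insert 3: [50, 32, 3]
Insert 44: [50, 44, 3, 32]

Final heap: [50, 44, 3, 32]


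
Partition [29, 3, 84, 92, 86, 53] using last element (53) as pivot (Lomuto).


Pivot: 53
  29 <= 53: advance i (no swap)
  3 <= 53: advance i (no swap)
Place pivot at 2: [29, 3, 53, 92, 86, 84]

Partitioned: [29, 3, 53, 92, 86, 84]


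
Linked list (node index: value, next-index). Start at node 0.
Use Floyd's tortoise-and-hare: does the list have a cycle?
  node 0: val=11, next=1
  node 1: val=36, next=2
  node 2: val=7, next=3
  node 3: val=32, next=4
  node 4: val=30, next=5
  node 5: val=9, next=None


Floyd's tortoise (slow, +1) and hare (fast, +2):
  init: slow=0, fast=0
  step 1: slow=1, fast=2
  step 2: slow=2, fast=4
  step 3: fast 4->5->None, no cycle

Cycle: no


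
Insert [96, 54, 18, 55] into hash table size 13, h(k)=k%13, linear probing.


Insert 96: h=5 -> slot 5
Insert 54: h=2 -> slot 2
Insert 18: h=5, 1 probes -> slot 6
Insert 55: h=3 -> slot 3

Table: [None, None, 54, 55, None, 96, 18, None, None, None, None, None, None]


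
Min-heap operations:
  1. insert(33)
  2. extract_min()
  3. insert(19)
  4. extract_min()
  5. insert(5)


insert(33) -> [33]
extract_min()->33, []
insert(19) -> [19]
extract_min()->19, []
insert(5) -> [5]

Final heap: [5]


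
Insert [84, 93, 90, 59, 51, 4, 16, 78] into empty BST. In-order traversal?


Insert 84: root
Insert 93: R from 84
Insert 90: R from 84 -> L from 93
Insert 59: L from 84
Insert 51: L from 84 -> L from 59
Insert 4: L from 84 -> L from 59 -> L from 51
Insert 16: L from 84 -> L from 59 -> L from 51 -> R from 4
Insert 78: L from 84 -> R from 59

In-order: [4, 16, 51, 59, 78, 84, 90, 93]


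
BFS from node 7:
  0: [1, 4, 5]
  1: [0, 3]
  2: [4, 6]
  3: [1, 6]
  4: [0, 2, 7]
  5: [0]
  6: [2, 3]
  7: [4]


Visit 7, enqueue [4]
Visit 4, enqueue [0, 2]
Visit 0, enqueue [1, 5]
Visit 2, enqueue [6]
Visit 1, enqueue [3]
Visit 5, enqueue []
Visit 6, enqueue []
Visit 3, enqueue []

BFS order: [7, 4, 0, 2, 1, 5, 6, 3]


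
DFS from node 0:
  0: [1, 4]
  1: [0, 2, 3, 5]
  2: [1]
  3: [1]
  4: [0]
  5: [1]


Visit 0, push [4, 1]
Visit 1, push [5, 3, 2]
Visit 2, push []
Visit 3, push []
Visit 5, push []
Visit 4, push []

DFS order: [0, 1, 2, 3, 5, 4]


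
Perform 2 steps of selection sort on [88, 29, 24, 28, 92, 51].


Initial: [88, 29, 24, 28, 92, 51]
Step 1: min=24 at 2
  Swap: [24, 29, 88, 28, 92, 51]
Step 2: min=28 at 3
  Swap: [24, 28, 88, 29, 92, 51]

After 2 steps: [24, 28, 88, 29, 92, 51]


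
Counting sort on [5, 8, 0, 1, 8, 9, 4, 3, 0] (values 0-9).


Input: [5, 8, 0, 1, 8, 9, 4, 3, 0]
Counts: [2, 1, 0, 1, 1, 1, 0, 0, 2, 1]

Sorted: [0, 0, 1, 3, 4, 5, 8, 8, 9]


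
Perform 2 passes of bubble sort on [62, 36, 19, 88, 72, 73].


Initial: [62, 36, 19, 88, 72, 73]
Pass 1: [36, 19, 62, 72, 73, 88] (4 swaps)
Pass 2: [19, 36, 62, 72, 73, 88] (1 swaps)

After 2 passes: [19, 36, 62, 72, 73, 88]


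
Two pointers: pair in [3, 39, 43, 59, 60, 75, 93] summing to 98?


lo=0(3)+hi=6(93)=96
lo=1(39)+hi=6(93)=132
lo=1(39)+hi=5(75)=114
lo=1(39)+hi=4(60)=99
lo=1(39)+hi=3(59)=98

Yes: 39+59=98


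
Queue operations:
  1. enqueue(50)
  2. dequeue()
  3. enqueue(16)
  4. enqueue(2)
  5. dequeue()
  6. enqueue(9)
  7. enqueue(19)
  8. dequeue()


enqueue(50) -> [50]
dequeue()->50, []
enqueue(16) -> [16]
enqueue(2) -> [16, 2]
dequeue()->16, [2]
enqueue(9) -> [2, 9]
enqueue(19) -> [2, 9, 19]
dequeue()->2, [9, 19]

Final queue: [9, 19]


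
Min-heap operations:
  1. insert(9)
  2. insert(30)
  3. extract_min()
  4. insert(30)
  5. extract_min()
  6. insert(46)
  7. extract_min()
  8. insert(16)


insert(9) -> [9]
insert(30) -> [9, 30]
extract_min()->9, [30]
insert(30) -> [30, 30]
extract_min()->30, [30]
insert(46) -> [30, 46]
extract_min()->30, [46]
insert(16) -> [16, 46]

Final heap: [16, 46]


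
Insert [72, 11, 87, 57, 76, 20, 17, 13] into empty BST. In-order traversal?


Insert 72: root
Insert 11: L from 72
Insert 87: R from 72
Insert 57: L from 72 -> R from 11
Insert 76: R from 72 -> L from 87
Insert 20: L from 72 -> R from 11 -> L from 57
Insert 17: L from 72 -> R from 11 -> L from 57 -> L from 20
Insert 13: L from 72 -> R from 11 -> L from 57 -> L from 20 -> L from 17

In-order: [11, 13, 17, 20, 57, 72, 76, 87]


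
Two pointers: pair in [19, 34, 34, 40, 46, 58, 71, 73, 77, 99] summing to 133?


lo=0(19)+hi=9(99)=118
lo=1(34)+hi=9(99)=133

Yes: 34+99=133


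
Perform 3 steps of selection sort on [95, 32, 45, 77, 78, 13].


Initial: [95, 32, 45, 77, 78, 13]
Step 1: min=13 at 5
  Swap: [13, 32, 45, 77, 78, 95]
Step 2: min=32 at 1
  Swap: [13, 32, 45, 77, 78, 95]
Step 3: min=45 at 2
  Swap: [13, 32, 45, 77, 78, 95]

After 3 steps: [13, 32, 45, 77, 78, 95]


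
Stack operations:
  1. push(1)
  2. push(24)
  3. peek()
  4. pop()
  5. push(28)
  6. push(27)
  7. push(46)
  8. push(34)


push(1) -> [1]
push(24) -> [1, 24]
peek()->24
pop()->24, [1]
push(28) -> [1, 28]
push(27) -> [1, 28, 27]
push(46) -> [1, 28, 27, 46]
push(34) -> [1, 28, 27, 46, 34]

Final stack: [1, 28, 27, 46, 34]


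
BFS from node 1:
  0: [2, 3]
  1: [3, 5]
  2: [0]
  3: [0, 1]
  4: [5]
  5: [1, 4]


Visit 1, enqueue [3, 5]
Visit 3, enqueue [0]
Visit 5, enqueue [4]
Visit 0, enqueue [2]
Visit 4, enqueue []
Visit 2, enqueue []

BFS order: [1, 3, 5, 0, 4, 2]


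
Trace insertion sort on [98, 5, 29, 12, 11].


Initial: [98, 5, 29, 12, 11]
Insert 5: [5, 98, 29, 12, 11]
Insert 29: [5, 29, 98, 12, 11]
Insert 12: [5, 12, 29, 98, 11]
Insert 11: [5, 11, 12, 29, 98]

Sorted: [5, 11, 12, 29, 98]


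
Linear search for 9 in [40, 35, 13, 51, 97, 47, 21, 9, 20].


i=0: 40!=9
i=1: 35!=9
i=2: 13!=9
i=3: 51!=9
i=4: 97!=9
i=5: 47!=9
i=6: 21!=9
i=7: 9==9 found!

Found at 7, 8 comps


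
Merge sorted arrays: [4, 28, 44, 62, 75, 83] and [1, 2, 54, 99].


Take 1 from B
Take 2 from B
Take 4 from A
Take 28 from A
Take 44 from A
Take 54 from B
Take 62 from A
Take 75 from A
Take 83 from A

Merged: [1, 2, 4, 28, 44, 54, 62, 75, 83, 99]


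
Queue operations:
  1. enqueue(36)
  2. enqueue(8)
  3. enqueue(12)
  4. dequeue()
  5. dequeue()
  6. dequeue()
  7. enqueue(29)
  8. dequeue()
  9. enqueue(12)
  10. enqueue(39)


enqueue(36) -> [36]
enqueue(8) -> [36, 8]
enqueue(12) -> [36, 8, 12]
dequeue()->36, [8, 12]
dequeue()->8, [12]
dequeue()->12, []
enqueue(29) -> [29]
dequeue()->29, []
enqueue(12) -> [12]
enqueue(39) -> [12, 39]

Final queue: [12, 39]


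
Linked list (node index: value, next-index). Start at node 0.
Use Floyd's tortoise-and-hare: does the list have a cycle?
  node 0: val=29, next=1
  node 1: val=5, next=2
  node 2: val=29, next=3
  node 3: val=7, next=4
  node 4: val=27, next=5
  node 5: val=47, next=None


Floyd's tortoise (slow, +1) and hare (fast, +2):
  init: slow=0, fast=0
  step 1: slow=1, fast=2
  step 2: slow=2, fast=4
  step 3: fast 4->5->None, no cycle

Cycle: no


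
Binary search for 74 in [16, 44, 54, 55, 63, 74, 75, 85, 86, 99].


Step 1: lo=0, hi=9, mid=4, val=63
Step 2: lo=5, hi=9, mid=7, val=85
Step 3: lo=5, hi=6, mid=5, val=74

Found at index 5


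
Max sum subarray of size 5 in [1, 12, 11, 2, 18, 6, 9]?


[0:5]: 44
[1:6]: 49
[2:7]: 46

Max: 49 at [1:6]


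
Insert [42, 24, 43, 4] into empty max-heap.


Insert 42: [42]
Insert 24: [42, 24]
Insert 43: [43, 24, 42]
Insert 4: [43, 24, 42, 4]

Final heap: [43, 24, 42, 4]


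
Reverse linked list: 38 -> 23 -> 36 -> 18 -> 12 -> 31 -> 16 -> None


Step 1: curr=38, set curr.next=prev(None) | reversed so far: 38
Step 2: curr=23, set curr.next=prev(38) | reversed so far: 23 -> 38
Step 3: curr=36, set curr.next=prev(23) | reversed so far: 36 -> 23 -> 38
Step 4: curr=18, set curr.next=prev(36) | reversed so far: 18 -> 36 -> 23 -> 38
Step 5: curr=12, set curr.next=prev(18) | reversed so far: 12 -> 18 -> 36 -> 23 -> 38
Step 6: curr=31, set curr.next=prev(12) | reversed so far: 31 -> 12 -> 18 -> 36 -> 23 -> 38
Step 7: curr=16, set curr.next=prev(31) | reversed so far: 16 -> 31 -> 12 -> 18 -> 36 -> 23 -> 38

16 -> 31 -> 12 -> 18 -> 36 -> 23 -> 38 -> None


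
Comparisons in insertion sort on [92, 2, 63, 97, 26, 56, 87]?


Algorithm: insertion sort
Input: [92, 2, 63, 97, 26, 56, 87]
Sorted: [2, 26, 56, 63, 87, 92, 97]

15


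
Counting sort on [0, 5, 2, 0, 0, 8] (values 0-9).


Input: [0, 5, 2, 0, 0, 8]
Counts: [3, 0, 1, 0, 0, 1, 0, 0, 1, 0]

Sorted: [0, 0, 0, 2, 5, 8]


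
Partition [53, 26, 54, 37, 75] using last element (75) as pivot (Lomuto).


Pivot: 75
  53 <= 75: advance i (no swap)
  26 <= 75: advance i (no swap)
  54 <= 75: advance i (no swap)
  37 <= 75: advance i (no swap)
Place pivot at 4: [53, 26, 54, 37, 75]

Partitioned: [53, 26, 54, 37, 75]


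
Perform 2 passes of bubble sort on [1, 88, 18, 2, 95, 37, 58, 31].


Initial: [1, 88, 18, 2, 95, 37, 58, 31]
Pass 1: [1, 18, 2, 88, 37, 58, 31, 95] (5 swaps)
Pass 2: [1, 2, 18, 37, 58, 31, 88, 95] (4 swaps)

After 2 passes: [1, 2, 18, 37, 58, 31, 88, 95]


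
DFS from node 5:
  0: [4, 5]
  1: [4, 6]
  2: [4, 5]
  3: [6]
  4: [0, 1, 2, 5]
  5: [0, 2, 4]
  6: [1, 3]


Visit 5, push [4, 2, 0]
Visit 0, push [4]
Visit 4, push [2, 1]
Visit 1, push [6]
Visit 6, push [3]
Visit 3, push []
Visit 2, push []

DFS order: [5, 0, 4, 1, 6, 3, 2]


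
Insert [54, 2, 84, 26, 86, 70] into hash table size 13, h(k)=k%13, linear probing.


Insert 54: h=2 -> slot 2
Insert 2: h=2, 1 probes -> slot 3
Insert 84: h=6 -> slot 6
Insert 26: h=0 -> slot 0
Insert 86: h=8 -> slot 8
Insert 70: h=5 -> slot 5

Table: [26, None, 54, 2, None, 70, 84, None, 86, None, None, None, None]


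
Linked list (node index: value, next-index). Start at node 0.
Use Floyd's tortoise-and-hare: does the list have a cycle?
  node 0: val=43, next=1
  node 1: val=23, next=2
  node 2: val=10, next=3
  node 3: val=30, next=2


Floyd's tortoise (slow, +1) and hare (fast, +2):
  init: slow=0, fast=0
  step 1: slow=1, fast=2
  step 2: slow=2, fast=2
  slow == fast at node 2: cycle detected

Cycle: yes


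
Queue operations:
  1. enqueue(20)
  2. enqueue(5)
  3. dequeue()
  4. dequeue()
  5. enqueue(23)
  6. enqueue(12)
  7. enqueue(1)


enqueue(20) -> [20]
enqueue(5) -> [20, 5]
dequeue()->20, [5]
dequeue()->5, []
enqueue(23) -> [23]
enqueue(12) -> [23, 12]
enqueue(1) -> [23, 12, 1]

Final queue: [23, 12, 1]


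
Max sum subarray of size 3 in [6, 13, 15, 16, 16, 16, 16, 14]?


[0:3]: 34
[1:4]: 44
[2:5]: 47
[3:6]: 48
[4:7]: 48
[5:8]: 46

Max: 48 at [3:6]


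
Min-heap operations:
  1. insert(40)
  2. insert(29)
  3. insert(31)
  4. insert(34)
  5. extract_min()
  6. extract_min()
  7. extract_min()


insert(40) -> [40]
insert(29) -> [29, 40]
insert(31) -> [29, 40, 31]
insert(34) -> [29, 34, 31, 40]
extract_min()->29, [31, 34, 40]
extract_min()->31, [34, 40]
extract_min()->34, [40]

Final heap: [40]


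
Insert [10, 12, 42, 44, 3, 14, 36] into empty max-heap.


Insert 10: [10]
Insert 12: [12, 10]
Insert 42: [42, 10, 12]
Insert 44: [44, 42, 12, 10]
Insert 3: [44, 42, 12, 10, 3]
Insert 14: [44, 42, 14, 10, 3, 12]
Insert 36: [44, 42, 36, 10, 3, 12, 14]

Final heap: [44, 42, 36, 10, 3, 12, 14]


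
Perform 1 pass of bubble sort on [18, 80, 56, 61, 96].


Initial: [18, 80, 56, 61, 96]
Pass 1: [18, 56, 61, 80, 96] (2 swaps)

After 1 pass: [18, 56, 61, 80, 96]


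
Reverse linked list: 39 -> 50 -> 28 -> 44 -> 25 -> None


Step 1: curr=39, set curr.next=prev(None) | reversed so far: 39
Step 2: curr=50, set curr.next=prev(39) | reversed so far: 50 -> 39
Step 3: curr=28, set curr.next=prev(50) | reversed so far: 28 -> 50 -> 39
Step 4: curr=44, set curr.next=prev(28) | reversed so far: 44 -> 28 -> 50 -> 39
Step 5: curr=25, set curr.next=prev(44) | reversed so far: 25 -> 44 -> 28 -> 50 -> 39

25 -> 44 -> 28 -> 50 -> 39 -> None


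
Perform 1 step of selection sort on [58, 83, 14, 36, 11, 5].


Initial: [58, 83, 14, 36, 11, 5]
Step 1: min=5 at 5
  Swap: [5, 83, 14, 36, 11, 58]

After 1 step: [5, 83, 14, 36, 11, 58]


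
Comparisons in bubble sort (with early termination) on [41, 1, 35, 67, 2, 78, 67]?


Algorithm: bubble sort (with early termination)
Input: [41, 1, 35, 67, 2, 78, 67]
Sorted: [1, 2, 35, 41, 67, 67, 78]

18


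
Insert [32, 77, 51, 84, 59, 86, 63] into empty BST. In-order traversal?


Insert 32: root
Insert 77: R from 32
Insert 51: R from 32 -> L from 77
Insert 84: R from 32 -> R from 77
Insert 59: R from 32 -> L from 77 -> R from 51
Insert 86: R from 32 -> R from 77 -> R from 84
Insert 63: R from 32 -> L from 77 -> R from 51 -> R from 59

In-order: [32, 51, 59, 63, 77, 84, 86]


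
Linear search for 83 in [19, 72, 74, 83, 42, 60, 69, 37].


i=0: 19!=83
i=1: 72!=83
i=2: 74!=83
i=3: 83==83 found!

Found at 3, 4 comps


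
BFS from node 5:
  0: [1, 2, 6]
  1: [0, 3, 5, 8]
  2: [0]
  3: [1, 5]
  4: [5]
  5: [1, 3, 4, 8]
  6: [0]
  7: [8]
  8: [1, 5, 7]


Visit 5, enqueue [1, 3, 4, 8]
Visit 1, enqueue [0]
Visit 3, enqueue []
Visit 4, enqueue []
Visit 8, enqueue [7]
Visit 0, enqueue [2, 6]
Visit 7, enqueue []
Visit 2, enqueue []
Visit 6, enqueue []

BFS order: [5, 1, 3, 4, 8, 0, 7, 2, 6]
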